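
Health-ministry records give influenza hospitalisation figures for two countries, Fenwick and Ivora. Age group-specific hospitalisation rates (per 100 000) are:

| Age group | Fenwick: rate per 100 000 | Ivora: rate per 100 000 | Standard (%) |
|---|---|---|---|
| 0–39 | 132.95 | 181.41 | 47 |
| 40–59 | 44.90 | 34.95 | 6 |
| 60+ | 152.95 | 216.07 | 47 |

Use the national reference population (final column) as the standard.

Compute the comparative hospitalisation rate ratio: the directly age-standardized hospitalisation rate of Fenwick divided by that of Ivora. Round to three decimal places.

Standard weights: 0.47, 0.06, 0.47.
Fenwick: 0.4700×132.95 + 0.0600×44.90 + 0.4700×152.95 = 137.0670 per 100 000.
Ivora: 0.4700×181.41 + 0.0600×34.95 + 0.4700×216.07 = 188.9126 per 100 000.
Ratio = 137.0670 ÷ 188.9126 = 0.72556.

0.726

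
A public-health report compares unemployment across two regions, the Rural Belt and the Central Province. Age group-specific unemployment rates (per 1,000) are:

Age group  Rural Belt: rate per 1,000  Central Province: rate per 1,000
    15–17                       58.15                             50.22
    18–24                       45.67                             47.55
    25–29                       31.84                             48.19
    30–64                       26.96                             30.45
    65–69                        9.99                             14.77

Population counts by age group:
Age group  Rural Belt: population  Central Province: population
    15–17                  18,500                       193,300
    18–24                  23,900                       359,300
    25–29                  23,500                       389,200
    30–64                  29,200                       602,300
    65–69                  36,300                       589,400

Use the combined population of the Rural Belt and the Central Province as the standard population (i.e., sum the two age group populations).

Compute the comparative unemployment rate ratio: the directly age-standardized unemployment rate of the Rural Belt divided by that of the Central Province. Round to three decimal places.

0.858

Combined standard total = 2,264,900; weights = 0.0935, 0.1692, 0.1822, 0.2788, 0.2763.
The Rural Belt: 0.0935×58.15 + 0.1692×45.67 + 0.1822×31.84 + 0.2788×26.96 + 0.2763×9.99 = 29.2434 per 1,000.
The Central Province: 0.0935×50.22 + 0.1692×47.55 + 0.1822×48.19 + 0.2788×30.45 + 0.2763×14.77 = 34.0927 per 1,000.
Ratio = 29.2434 ÷ 34.0927 = 0.85776.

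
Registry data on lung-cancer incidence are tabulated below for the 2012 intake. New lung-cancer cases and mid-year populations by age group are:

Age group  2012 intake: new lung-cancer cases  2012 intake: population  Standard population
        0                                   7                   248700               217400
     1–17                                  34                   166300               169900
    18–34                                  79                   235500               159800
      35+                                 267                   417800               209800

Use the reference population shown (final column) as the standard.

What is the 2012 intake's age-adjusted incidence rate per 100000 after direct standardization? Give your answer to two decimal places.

Age-specific rates per 100000 for the 2012 intake: 2.81, 20.44, 33.55, 63.91.
Standard total = 756900; weights = 0.2872, 0.2245, 0.2111, 0.2772.
Standardized rate: 0.2872×2.81 + 0.2245×20.44 + 0.2111×33.55 + 0.2772×63.91 = 30.1937 per 100000.

30.19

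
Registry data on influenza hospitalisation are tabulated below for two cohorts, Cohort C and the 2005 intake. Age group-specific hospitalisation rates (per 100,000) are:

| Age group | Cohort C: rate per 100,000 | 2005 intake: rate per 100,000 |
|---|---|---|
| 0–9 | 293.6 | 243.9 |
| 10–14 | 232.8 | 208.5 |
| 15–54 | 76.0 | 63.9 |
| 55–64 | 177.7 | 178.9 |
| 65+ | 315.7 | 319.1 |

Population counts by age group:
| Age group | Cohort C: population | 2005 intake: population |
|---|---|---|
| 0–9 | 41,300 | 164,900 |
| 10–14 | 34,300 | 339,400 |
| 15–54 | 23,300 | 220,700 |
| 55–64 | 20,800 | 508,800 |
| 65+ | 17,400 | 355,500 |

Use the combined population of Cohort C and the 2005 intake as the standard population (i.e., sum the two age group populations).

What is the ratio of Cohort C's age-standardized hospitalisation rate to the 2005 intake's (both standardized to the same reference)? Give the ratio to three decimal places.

1.057

Combined standard total = 1,726,400; weights = 0.1194, 0.2165, 0.1413, 0.3068, 0.2160.
Cohort C: 0.1194×293.6 + 0.2165×232.8 + 0.1413×76.0 + 0.3068×177.7 + 0.2160×315.7 = 218.9042 per 100,000.
The 2005 intake: 0.1194×243.9 + 0.2165×208.5 + 0.1413×63.9 + 0.3068×178.9 + 0.2160×319.1 = 207.1004 per 100,000.
Ratio = 218.9042 ÷ 207.1004 = 1.05700.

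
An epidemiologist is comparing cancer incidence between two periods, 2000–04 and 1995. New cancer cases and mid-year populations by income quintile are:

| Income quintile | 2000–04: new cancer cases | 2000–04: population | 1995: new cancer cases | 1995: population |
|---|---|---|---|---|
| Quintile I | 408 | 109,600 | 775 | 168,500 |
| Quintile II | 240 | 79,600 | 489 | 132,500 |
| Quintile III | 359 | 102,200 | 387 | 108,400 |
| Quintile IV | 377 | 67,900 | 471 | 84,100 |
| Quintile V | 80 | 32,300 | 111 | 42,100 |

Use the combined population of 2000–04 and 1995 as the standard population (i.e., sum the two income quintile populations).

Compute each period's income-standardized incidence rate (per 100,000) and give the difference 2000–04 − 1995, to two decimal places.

-45.13

Income-specific rates per 100,000 for 2000–04: 372.26, 301.51, 351.27, 555.23, 247.68.
For 1995: 459.94, 369.06, 357.01, 560.05, 263.66.
Combined standard total = 927,200; weights = 0.2999, 0.2288, 0.2271, 0.1639, 0.0802.
2000–04: 0.2999×372.26 + 0.2288×301.51 + 0.2271×351.27 + 0.1639×555.23 + 0.0802×247.68 = 371.3070 per 100,000.
1995: 0.2999×459.94 + 0.2288×369.06 + 0.2271×357.01 + 0.1639×560.05 + 0.0802×263.66 = 416.4326 per 100,000.
Difference = 371.3070 − 416.4326 = -45.1256.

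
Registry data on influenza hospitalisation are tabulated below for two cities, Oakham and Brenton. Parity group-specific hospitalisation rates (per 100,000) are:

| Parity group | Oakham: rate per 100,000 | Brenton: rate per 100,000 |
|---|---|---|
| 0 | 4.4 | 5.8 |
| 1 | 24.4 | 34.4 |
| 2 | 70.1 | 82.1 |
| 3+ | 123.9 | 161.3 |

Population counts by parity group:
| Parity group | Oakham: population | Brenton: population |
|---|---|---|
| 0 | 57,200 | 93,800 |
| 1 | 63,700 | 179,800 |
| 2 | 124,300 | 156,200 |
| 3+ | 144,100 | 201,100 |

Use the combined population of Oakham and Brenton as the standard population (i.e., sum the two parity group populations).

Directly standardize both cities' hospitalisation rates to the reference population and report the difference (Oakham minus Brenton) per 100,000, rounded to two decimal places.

Combined standard total = 1,020,200; weights = 0.1480, 0.2387, 0.2749, 0.3384.
Oakham: 0.1480×4.4 + 0.2387×24.4 + 0.2749×70.1 + 0.3384×123.9 = 67.6722 per 100,000.
Brenton: 0.1480×5.8 + 0.2387×34.4 + 0.2749×82.1 + 0.3384×161.3 = 86.2204 per 100,000.
Difference = 67.6722 − 86.2204 = -18.5482.

-18.55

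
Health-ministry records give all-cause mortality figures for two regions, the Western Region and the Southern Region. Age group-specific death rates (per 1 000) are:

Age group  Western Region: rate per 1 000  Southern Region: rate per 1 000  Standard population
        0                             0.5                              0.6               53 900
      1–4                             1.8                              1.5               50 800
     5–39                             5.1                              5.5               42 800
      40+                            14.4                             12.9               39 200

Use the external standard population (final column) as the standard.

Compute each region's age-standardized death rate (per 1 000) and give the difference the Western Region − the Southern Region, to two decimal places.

0.28

Standard total = 186 700; weights = 0.2887, 0.2721, 0.2292, 0.2100.
The Western Region: 0.2887×0.5 + 0.2721×1.8 + 0.2292×5.1 + 0.2100×14.4 = 4.8267 per 1 000.
The Southern Region: 0.2887×0.6 + 0.2721×1.5 + 0.2292×5.5 + 0.2100×12.9 = 4.5507 per 1 000.
Difference = 4.8267 − 4.5507 = 0.2760.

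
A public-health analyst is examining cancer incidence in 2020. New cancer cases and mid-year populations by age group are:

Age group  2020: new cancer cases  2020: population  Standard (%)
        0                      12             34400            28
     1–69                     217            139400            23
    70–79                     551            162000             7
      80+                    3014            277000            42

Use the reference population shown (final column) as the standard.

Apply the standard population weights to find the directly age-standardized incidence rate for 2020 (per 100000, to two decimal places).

526.38

Age-specific rates per 100000 for 2020: 34.88, 155.67, 340.12, 1088.09.
Standard weights: 0.28, 0.23, 0.07, 0.42.
Standardized rate: 0.2800×34.88 + 0.2300×155.67 + 0.0700×340.12 + 0.4200×1088.09 = 526.3759 per 100000.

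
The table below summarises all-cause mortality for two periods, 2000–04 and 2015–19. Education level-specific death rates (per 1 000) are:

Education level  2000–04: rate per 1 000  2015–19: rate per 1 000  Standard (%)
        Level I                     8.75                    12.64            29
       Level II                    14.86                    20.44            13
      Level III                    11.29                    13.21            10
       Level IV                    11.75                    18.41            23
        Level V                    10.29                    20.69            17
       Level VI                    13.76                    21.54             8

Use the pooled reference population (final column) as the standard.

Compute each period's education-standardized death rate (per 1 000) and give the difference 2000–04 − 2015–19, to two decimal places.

Standard weights: 0.29, 0.13, 0.10, 0.23, 0.17, 0.08.
2000–04: 0.2900×8.75 + 0.1300×14.86 + 0.1000×11.29 + 0.2300×11.75 + 0.1700×10.29 + 0.0800×13.76 = 11.1509 per 1 000.
2015–19: 0.2900×12.64 + 0.1300×20.44 + 0.1000×13.21 + 0.2300×18.41 + 0.1700×20.69 + 0.0800×21.54 = 17.1186 per 1 000.
Difference = 11.1509 − 17.1186 = -5.9677.

-5.97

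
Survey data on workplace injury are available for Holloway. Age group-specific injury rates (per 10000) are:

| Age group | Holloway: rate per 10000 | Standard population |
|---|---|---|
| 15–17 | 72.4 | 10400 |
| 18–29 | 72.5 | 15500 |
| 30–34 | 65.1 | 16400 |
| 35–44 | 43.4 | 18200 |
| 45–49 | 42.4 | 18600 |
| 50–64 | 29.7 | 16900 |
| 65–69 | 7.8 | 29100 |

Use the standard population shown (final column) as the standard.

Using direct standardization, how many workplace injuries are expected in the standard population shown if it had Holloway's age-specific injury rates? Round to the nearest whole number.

525

Expected workplace injuries = Σ (standard pop × age-specific rate ÷ 10000)
= 10400×72.4/10000 + 15500×72.5/10000 + 16400×65.1/10000 + 18200×43.4/10000 + 18600×42.4/10000 + 16900×29.7/10000 + 29100×7.8/10000
= 75.30 + 112.38 + 106.76 + 78.99 + 78.86 + 50.19 + 22.70 = 525.18.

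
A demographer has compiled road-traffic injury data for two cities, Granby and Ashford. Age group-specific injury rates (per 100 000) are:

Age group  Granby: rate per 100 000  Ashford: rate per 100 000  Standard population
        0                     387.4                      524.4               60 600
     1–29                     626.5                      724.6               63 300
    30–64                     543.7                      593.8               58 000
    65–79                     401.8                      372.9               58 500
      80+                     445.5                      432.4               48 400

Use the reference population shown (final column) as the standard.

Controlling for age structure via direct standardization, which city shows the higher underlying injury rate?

Ashford

Standard total = 288 800; weights = 0.2098, 0.2192, 0.2008, 0.2026, 0.1676.
Granby: 0.2098×387.4 + 0.2192×626.5 + 0.2008×543.7 + 0.2026×401.8 + 0.1676×445.5 = 483.8504 per 100 000.
Ashford: 0.2098×524.4 + 0.2192×724.6 + 0.2008×593.8 + 0.2026×372.9 + 0.1676×432.4 = 536.1116 per 100 000.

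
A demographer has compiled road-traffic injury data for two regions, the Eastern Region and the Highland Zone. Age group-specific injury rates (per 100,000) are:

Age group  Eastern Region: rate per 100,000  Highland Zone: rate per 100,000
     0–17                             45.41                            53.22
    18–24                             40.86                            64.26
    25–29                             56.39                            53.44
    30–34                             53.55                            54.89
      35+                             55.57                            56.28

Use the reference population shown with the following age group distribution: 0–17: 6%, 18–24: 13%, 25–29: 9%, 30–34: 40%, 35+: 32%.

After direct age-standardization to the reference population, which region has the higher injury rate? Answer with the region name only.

Highland Zone

Standard weights: 0.06, 0.13, 0.09, 0.40, 0.32.
The Eastern Region: 0.0600×45.41 + 0.1300×40.86 + 0.0900×56.39 + 0.4000×53.55 + 0.3200×55.57 = 52.3139 per 100,000.
The Highland Zone: 0.0600×53.22 + 0.1300×64.26 + 0.0900×53.44 + 0.4000×54.89 + 0.3200×56.28 = 56.3222 per 100,000.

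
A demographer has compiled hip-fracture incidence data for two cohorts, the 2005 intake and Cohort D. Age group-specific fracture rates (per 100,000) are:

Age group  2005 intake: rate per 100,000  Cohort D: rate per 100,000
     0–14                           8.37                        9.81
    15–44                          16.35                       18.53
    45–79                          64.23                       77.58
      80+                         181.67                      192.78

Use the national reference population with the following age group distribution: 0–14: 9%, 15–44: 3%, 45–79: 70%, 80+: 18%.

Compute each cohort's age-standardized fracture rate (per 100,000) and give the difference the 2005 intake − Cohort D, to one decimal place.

-11.5

Standard weights: 0.09, 0.03, 0.70, 0.18.
The 2005 intake: 0.0900×8.37 + 0.0300×16.35 + 0.7000×64.23 + 0.1800×181.67 = 78.9054 per 100,000.
Cohort D: 0.0900×9.81 + 0.0300×18.53 + 0.7000×77.58 + 0.1800×192.78 = 90.4452 per 100,000.
Difference = 78.9054 − 90.4452 = -11.5398.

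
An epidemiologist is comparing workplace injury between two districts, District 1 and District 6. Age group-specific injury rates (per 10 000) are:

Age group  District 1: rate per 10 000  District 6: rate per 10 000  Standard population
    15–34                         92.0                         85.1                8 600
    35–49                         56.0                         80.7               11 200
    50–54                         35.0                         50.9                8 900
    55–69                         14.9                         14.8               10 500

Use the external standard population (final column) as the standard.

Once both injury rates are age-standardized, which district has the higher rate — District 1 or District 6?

District 6

Standard total = 39 200; weights = 0.2194, 0.2857, 0.2270, 0.2679.
District 1: 0.2194×92.0 + 0.2857×56.0 + 0.2270×35.0 + 0.2679×14.9 = 48.1212 per 10 000.
District 6: 0.2194×85.1 + 0.2857×80.7 + 0.2270×50.9 + 0.2679×14.8 = 57.2477 per 10 000.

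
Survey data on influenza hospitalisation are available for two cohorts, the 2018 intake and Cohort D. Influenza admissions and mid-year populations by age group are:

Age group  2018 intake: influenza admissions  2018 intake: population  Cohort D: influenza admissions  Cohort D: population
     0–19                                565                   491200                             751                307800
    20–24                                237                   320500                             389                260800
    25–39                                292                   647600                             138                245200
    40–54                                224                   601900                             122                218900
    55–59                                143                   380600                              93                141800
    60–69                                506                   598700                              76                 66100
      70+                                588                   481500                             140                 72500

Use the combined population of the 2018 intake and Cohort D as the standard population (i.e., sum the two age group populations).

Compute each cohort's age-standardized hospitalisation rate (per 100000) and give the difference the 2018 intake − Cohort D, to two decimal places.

-50.91

Age-specific rates per 100000 for the 2018 intake: 115.02, 73.95, 45.09, 37.22, 37.57, 84.52, 122.12.
For Cohort D: 243.99, 149.16, 56.28, 55.73, 65.59, 114.98, 193.10.
Combined standard total = 4835100; weights = 0.1652, 0.1202, 0.1846, 0.1698, 0.1080, 0.1375, 0.1146.
The 2018 intake: 0.1652×115.02 + 0.1202×73.95 + 0.1846×45.09 + 0.1698×37.22 + 0.1080×37.57 + 0.1375×84.52 + 0.1146×122.12 = 72.2136 per 100000.
Cohort D: 0.1652×243.99 + 0.1202×149.16 + 0.1846×56.28 + 0.1698×55.73 + 0.1080×65.59 + 0.1375×114.98 + 0.1146×193.10 = 123.1254 per 100000.
Difference = 72.2136 − 123.1254 = -50.9117.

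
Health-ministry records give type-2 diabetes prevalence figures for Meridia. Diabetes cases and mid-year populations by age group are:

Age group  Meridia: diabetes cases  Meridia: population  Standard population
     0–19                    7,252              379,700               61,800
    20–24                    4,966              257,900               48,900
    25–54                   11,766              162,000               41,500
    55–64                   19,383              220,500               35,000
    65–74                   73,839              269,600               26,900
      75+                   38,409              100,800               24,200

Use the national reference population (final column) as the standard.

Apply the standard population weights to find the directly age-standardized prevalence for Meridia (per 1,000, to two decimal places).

104.08

Age-specific rates per 1,000 for Meridia: 19.099, 19.256, 72.630, 87.905, 273.884, 381.042.
Standard total = 238,300; weights = 0.2593, 0.2052, 0.1742, 0.1469, 0.1129, 0.1016.
Standardized rate: 0.2593×19.099 + 0.2052×19.256 + 0.1742×72.630 + 0.1469×87.905 + 0.1129×273.884 + 0.1016×381.042 = 104.0764 per 1,000.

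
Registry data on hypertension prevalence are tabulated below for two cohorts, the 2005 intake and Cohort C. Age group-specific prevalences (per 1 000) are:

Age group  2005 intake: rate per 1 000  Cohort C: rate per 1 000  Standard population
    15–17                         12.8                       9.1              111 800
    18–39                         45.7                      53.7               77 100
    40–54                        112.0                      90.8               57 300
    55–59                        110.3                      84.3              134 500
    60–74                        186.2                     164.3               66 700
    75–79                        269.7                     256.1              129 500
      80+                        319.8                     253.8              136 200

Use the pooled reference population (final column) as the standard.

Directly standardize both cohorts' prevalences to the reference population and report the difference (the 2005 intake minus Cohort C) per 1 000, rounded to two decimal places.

23.45

Standard total = 713 100; weights = 0.1568, 0.1081, 0.0804, 0.1886, 0.0935, 0.1816, 0.1910.
The 2005 intake: 0.1568×12.8 + 0.1081×45.7 + 0.0804×112.0 + 0.1886×110.3 + 0.0935×186.2 + 0.1816×269.7 + 0.1910×319.8 = 164.2265 per 1 000.
Cohort C: 0.1568×9.1 + 0.1081×53.7 + 0.0804×90.8 + 0.1886×84.3 + 0.0935×164.3 + 0.1816×256.1 + 0.1910×253.8 = 140.7799 per 1 000.
Difference = 164.2265 − 140.7799 = 23.4466.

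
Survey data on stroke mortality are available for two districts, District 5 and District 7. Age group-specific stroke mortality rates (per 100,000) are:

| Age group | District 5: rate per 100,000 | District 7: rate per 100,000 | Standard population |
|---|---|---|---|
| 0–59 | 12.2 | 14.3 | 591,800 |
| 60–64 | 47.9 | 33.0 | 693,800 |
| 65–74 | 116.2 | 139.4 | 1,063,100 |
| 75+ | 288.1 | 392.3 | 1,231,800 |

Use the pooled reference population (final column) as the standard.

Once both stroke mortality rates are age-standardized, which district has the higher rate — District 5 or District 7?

District 7

Standard total = 3,580,500; weights = 0.1653, 0.1938, 0.2969, 0.3440.
District 5: 0.1653×12.2 + 0.1938×47.9 + 0.2969×116.2 + 0.3440×288.1 = 144.9146 per 100,000.
District 7: 0.1653×14.3 + 0.1938×33.0 + 0.2969×139.4 + 0.3440×392.3 = 185.1109 per 100,000.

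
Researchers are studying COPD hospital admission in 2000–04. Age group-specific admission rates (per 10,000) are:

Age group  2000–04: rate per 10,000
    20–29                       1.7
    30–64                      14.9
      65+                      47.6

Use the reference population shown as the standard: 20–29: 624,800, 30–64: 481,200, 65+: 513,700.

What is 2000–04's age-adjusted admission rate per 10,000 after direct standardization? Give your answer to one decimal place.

Standard total = 1,619,700; weights = 0.3858, 0.2971, 0.3172.
Standardized rate: 0.3858×1.7 + 0.2971×14.9 + 0.3172×47.6 = 20.1791 per 10,000.

20.2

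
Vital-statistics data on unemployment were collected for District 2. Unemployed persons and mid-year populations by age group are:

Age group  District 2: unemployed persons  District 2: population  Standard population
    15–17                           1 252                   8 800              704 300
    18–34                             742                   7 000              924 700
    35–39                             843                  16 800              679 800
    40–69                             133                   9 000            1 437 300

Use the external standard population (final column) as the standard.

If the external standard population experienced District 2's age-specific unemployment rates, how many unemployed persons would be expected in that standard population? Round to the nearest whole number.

Age-specific rates per 1 000 for District 2: 142.273, 106.000, 50.179, 14.778.
Expected unemployed persons = Σ (standard pop × age-specific rate ÷ 1 000)
= 704 300×142.273/1 000 + 924 700×106.000/1 000 + 679 800×50.179/1 000 + 1 437 300×14.778/1 000
= 100202.68 + 98018.20 + 34111.39 + 21240.10 = 253572.37.

253572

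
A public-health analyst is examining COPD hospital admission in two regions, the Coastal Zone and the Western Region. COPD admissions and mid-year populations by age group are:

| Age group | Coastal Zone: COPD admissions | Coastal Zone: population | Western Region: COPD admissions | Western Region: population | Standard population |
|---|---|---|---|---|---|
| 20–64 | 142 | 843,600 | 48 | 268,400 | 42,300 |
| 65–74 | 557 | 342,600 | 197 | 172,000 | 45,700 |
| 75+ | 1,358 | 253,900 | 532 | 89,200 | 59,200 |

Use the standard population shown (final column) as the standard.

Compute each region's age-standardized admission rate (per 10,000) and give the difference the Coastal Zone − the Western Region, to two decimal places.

-1.01

Age-specific rates per 10,000 for the Coastal Zone: 1.68, 16.26, 53.49.
For the Western Region: 1.79, 11.45, 59.64.
Standard total = 147,200; weights = 0.2874, 0.3105, 0.4022.
The Coastal Zone: 0.2874×1.68 + 0.3105×16.26 + 0.4022×53.49 = 27.0417 per 10,000.
The Western Region: 0.2874×1.79 + 0.3105×11.45 + 0.4022×59.64 = 28.0559 per 10,000.
Difference = 27.0417 − 28.0559 = -1.0142.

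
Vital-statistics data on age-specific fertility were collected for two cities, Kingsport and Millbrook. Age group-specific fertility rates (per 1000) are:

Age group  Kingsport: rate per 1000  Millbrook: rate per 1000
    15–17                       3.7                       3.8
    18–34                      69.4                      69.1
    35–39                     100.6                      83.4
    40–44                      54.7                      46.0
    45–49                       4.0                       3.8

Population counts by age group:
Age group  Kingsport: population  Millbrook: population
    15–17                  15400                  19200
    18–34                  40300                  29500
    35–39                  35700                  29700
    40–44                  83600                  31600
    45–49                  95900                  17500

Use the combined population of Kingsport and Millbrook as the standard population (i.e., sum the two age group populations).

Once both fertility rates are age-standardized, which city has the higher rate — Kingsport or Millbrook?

Combined standard total = 398400; weights = 0.0868, 0.1752, 0.1642, 0.2892, 0.2846.
Kingsport: 0.0868×3.7 + 0.1752×69.4 + 0.1642×100.6 + 0.2892×54.7 + 0.2846×4.0 = 45.9498 per 1000.
Millbrook: 0.0868×3.8 + 0.1752×69.1 + 0.1642×83.4 + 0.2892×46.0 + 0.2846×3.8 = 40.5099 per 1000.
The crude rates (42.09 vs 47.91) would put Millbrook higher, but that reflects its age composition; once standardized to a common age structure, Kingsport has the higher underlying rate.

Kingsport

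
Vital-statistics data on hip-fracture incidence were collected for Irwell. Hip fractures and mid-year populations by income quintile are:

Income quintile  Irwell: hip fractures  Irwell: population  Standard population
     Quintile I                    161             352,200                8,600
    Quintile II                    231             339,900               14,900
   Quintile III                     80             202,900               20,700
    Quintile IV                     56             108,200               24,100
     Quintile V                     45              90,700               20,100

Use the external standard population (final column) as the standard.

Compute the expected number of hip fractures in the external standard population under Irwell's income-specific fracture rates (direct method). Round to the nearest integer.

Income-specific rates per 100,000 for Irwell: 45.71, 67.96, 39.43, 51.76, 49.61.
Expected hip fractures = Σ (standard pop × income-specific rate ÷ 100,000)
= 8,600×45.71/100,000 + 14,900×67.96/100,000 + 20,700×39.43/100,000 + 24,100×51.76/100,000 + 20,100×49.61/100,000
= 3.93 + 10.13 + 8.16 + 12.47 + 9.97 = 44.66.

45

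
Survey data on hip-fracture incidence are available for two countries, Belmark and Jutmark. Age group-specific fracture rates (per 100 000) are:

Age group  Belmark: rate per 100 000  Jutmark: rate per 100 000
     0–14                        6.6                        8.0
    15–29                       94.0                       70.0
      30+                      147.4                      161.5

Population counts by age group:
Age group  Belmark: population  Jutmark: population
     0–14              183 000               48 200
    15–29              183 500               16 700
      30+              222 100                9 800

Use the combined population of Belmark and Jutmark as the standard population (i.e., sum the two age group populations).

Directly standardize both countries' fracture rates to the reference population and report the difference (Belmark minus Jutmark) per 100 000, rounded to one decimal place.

1.8

Combined standard total = 663 300; weights = 0.3486, 0.3018, 0.3496.
Belmark: 0.3486×6.6 + 0.3018×94.0 + 0.3496×147.4 = 82.2053 per 100 000.
Jutmark: 0.3486×8.0 + 0.3018×70.0 + 0.3496×161.5 = 80.3791 per 100 000.
Difference = 82.2053 − 80.3791 = 1.8262.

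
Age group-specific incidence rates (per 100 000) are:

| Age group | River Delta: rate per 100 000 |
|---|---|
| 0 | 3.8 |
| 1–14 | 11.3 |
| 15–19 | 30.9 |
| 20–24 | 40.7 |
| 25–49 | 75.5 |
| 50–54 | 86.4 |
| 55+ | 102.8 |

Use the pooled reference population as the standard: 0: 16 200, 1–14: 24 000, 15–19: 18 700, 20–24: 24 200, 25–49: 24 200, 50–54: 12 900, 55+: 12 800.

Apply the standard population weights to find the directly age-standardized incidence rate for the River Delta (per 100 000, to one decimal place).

46.3

Standard total = 133 000; weights = 0.1218, 0.1805, 0.1406, 0.1820, 0.1820, 0.0970, 0.0962.
Standardized rate: 0.1218×3.8 + 0.1805×11.3 + 0.1406×30.9 + 0.1820×40.7 + 0.1820×75.5 + 0.0970×86.4 + 0.0962×102.8 = 46.2634 per 100 000.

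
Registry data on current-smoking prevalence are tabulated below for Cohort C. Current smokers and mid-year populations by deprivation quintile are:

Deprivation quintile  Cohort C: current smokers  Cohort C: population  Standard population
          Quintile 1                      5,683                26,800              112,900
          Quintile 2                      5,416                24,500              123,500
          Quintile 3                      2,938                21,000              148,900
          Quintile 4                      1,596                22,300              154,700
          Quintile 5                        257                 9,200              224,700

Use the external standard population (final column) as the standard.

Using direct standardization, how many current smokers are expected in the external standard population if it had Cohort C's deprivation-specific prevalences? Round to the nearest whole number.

89422

Deprivation-specific rates per 1,000 for Cohort C: 212.052, 221.061, 139.905, 71.570, 27.935.
Expected current smokers = Σ (standard pop × deprivation-specific rate ÷ 1,000)
= 112,900×212.052/1,000 + 123,500×221.061/1,000 + 148,900×139.905/1,000 + 154,700×71.570/1,000 + 224,700×27.935/1,000
= 23940.70 + 27301.06 + 20831.82 + 11071.80 + 6276.95 = 89422.33.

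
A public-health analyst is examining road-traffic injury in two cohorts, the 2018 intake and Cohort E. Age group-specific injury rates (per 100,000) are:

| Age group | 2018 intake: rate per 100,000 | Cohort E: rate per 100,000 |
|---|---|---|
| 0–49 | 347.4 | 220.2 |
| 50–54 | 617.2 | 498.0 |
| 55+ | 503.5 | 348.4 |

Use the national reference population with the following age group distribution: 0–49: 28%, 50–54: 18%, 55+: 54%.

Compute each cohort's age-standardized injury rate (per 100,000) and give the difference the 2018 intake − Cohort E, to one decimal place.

140.8

Standard weights: 0.28, 0.18, 0.54.
The 2018 intake: 0.2800×347.4 + 0.1800×617.2 + 0.5400×503.5 = 480.2580 per 100,000.
Cohort E: 0.2800×220.2 + 0.1800×498.0 + 0.5400×348.4 = 339.4320 per 100,000.
Difference = 480.2580 − 339.4320 = 140.8260.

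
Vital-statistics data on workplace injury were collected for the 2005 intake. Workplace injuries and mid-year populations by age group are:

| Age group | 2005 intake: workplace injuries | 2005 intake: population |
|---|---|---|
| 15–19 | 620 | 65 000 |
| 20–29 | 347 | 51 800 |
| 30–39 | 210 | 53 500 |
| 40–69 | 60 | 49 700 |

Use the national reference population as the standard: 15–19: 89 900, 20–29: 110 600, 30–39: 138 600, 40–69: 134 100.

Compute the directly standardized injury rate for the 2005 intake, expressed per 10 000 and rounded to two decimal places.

48.70

Age-specific rates per 10 000 for the 2005 intake: 95.38, 66.99, 39.25, 12.07.
Standard total = 473 200; weights = 0.1900, 0.2337, 0.2929, 0.2834.
Standardized rate: 0.1900×95.38 + 0.2337×66.99 + 0.2929×39.25 + 0.2834×12.07 = 48.6967 per 10 000.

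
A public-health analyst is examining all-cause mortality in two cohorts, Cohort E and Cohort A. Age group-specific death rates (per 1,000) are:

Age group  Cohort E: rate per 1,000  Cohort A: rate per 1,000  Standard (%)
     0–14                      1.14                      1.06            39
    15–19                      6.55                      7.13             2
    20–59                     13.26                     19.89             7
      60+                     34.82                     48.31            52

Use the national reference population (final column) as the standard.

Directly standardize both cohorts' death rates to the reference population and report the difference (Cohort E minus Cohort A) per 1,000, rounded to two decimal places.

-7.46

Standard weights: 0.39, 0.02, 0.07, 0.52.
Cohort E: 0.3900×1.14 + 0.0200×6.55 + 0.0700×13.26 + 0.5200×34.82 = 19.6102 per 1,000.
Cohort A: 0.3900×1.06 + 0.0200×7.13 + 0.0700×19.89 + 0.5200×48.31 = 27.0695 per 1,000.
Difference = 19.6102 − 27.0695 = -7.4593.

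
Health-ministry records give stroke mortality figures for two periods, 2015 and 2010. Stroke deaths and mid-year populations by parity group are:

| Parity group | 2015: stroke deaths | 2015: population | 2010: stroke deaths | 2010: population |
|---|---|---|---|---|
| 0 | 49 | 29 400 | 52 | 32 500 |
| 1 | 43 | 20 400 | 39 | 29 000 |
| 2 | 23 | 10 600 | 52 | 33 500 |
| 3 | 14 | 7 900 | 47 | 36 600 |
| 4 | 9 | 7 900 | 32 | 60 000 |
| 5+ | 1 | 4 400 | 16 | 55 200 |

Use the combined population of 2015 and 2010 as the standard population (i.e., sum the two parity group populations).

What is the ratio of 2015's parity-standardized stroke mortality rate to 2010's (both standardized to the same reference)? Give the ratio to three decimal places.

1.372

Parity-specific rates per 100 000 for 2015: 166.67, 210.78, 216.98, 177.22, 113.92, 22.73.
For 2010: 160.00, 134.48, 155.22, 128.42, 53.33, 28.99.
Combined standard total = 327 400; weights = 0.1891, 0.1509, 0.1347, 0.1359, 0.2074, 0.1820.
2015: 0.1891×166.67 + 0.1509×210.78 + 0.1347×216.98 + 0.1359×177.22 + 0.2074×113.92 + 0.1820×22.73 = 144.3932 per 100 000.
2010: 0.1891×160.00 + 0.1509×134.48 + 0.1347×155.22 + 0.1359×128.42 + 0.2074×53.33 + 0.1820×28.99 = 105.2418 per 100 000.
Ratio = 144.3932 ÷ 105.2418 = 1.37201.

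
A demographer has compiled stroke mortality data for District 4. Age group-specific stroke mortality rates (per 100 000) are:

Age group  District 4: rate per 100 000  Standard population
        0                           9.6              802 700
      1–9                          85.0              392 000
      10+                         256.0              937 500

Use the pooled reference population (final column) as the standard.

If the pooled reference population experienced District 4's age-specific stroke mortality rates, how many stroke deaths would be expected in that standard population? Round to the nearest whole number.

2810

Expected stroke deaths = Σ (standard pop × age-specific rate ÷ 100 000)
= 802 700×9.6/100 000 + 392 000×85.0/100 000 + 937 500×256.0/100 000
= 77.06 + 333.20 + 2400.00 = 2810.26.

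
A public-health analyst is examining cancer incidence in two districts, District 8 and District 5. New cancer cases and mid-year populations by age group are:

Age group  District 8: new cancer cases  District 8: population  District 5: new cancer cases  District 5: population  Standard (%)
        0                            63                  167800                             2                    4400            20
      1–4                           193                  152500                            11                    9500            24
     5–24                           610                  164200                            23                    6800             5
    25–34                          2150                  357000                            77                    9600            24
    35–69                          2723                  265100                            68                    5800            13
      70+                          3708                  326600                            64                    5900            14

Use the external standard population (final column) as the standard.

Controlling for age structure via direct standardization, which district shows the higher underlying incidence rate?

Age-specific rates per 100000 for District 8: 37.54, 126.56, 371.50, 602.24, 1027.16, 1135.33.
For District 5: 45.45, 115.79, 338.24, 802.08, 1172.41, 1084.75.
Standard weights: 0.20, 0.24, 0.05, 0.24, 0.13, 0.14.
District 8: 0.2000×37.54 + 0.2400×126.56 + 0.0500×371.50 + 0.2400×602.24 + 0.1300×1027.16 + 0.1400×1135.33 = 493.4729 per 100000.
District 5: 0.2000×45.45 + 0.2400×115.79 + 0.0500×338.24 + 0.2400×802.08 + 0.1300×1172.41 + 0.1400×1084.75 = 550.5703 per 100000.
The crude rates (659.15 vs 583.33) would put District 8 higher, but that reflects its age composition; once standardized to a common age structure, District 5 has the higher underlying rate.

District 5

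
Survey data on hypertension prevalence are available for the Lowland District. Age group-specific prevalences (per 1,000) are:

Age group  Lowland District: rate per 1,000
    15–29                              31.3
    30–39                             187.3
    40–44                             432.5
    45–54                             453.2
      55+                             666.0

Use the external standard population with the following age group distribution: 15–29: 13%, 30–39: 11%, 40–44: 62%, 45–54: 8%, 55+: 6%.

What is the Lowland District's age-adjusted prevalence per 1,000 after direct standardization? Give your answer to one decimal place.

369.0

Standard weights: 0.13, 0.11, 0.62, 0.08, 0.06.
Standardized rate: 0.1300×31.3 + 0.1100×187.3 + 0.6200×432.5 + 0.0800×453.2 + 0.0600×666.0 = 369.0380 per 1,000.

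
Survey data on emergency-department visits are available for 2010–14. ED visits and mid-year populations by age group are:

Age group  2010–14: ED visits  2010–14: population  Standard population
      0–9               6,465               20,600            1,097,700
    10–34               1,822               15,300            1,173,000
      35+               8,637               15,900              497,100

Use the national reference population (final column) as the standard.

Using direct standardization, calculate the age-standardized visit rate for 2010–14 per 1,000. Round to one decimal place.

Age-specific rates per 1,000 for 2010–14: 313.835, 119.085, 543.208.
Standard total = 2,767,800; weights = 0.3966, 0.4238, 0.1796.
Standardized rate: 0.3966×313.835 + 0.4238×119.085 + 0.1796×543.208 = 272.4950 per 1,000.

272.5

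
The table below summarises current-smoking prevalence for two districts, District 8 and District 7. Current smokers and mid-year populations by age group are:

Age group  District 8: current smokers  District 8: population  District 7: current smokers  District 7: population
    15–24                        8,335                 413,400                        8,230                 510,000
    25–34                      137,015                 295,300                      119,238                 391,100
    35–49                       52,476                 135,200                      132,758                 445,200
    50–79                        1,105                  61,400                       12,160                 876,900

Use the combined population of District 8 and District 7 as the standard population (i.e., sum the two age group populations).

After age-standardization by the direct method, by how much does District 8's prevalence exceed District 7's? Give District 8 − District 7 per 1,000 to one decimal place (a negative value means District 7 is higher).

54.0

Age-specific rates per 1,000 for District 8: 20.162, 463.986, 388.136, 17.997.
For District 7: 16.137, 304.879, 298.199, 13.867.
Combined standard total = 3,128,500; weights = 0.2952, 0.2194, 0.1855, 0.2999.
District 8: 0.2952×20.162 + 0.2194×463.986 + 0.1855×388.136 + 0.2999×17.997 = 185.1552 per 1,000.
District 7: 0.2952×16.137 + 0.2194×304.879 + 0.1855×298.199 + 0.2999×13.867 = 131.1349 per 1,000.
Difference = 185.1552 − 131.1349 = 54.0203.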